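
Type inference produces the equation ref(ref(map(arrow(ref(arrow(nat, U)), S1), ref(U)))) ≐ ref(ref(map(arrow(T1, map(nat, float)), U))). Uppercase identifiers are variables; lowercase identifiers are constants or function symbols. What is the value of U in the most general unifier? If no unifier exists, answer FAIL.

FAIL

Decompose ref/1: ref(map(arrow(ref(arrow(nat, U)), S1), ref(U))) ≐ ref(map(arrow(T1, map(nat, float)), U)).
Decompose ref/1: map(arrow(ref(arrow(nat, U)), S1), ref(U)) ≐ map(arrow(T1, map(nat, float)), U).
Decompose map/2: arrow(ref(arrow(nat, U)), S1) ≐ arrow(T1, map(nat, float)),  ref(U) ≐ U.
Decompose arrow/2: ref(arrow(nat, U)) ≐ T1,  S1 ≐ map(nat, float).
Bind T1 := ref(arrow(nat, U)); no other remaining equation mentions T1.
Bind S1 := map(nat, float); no other remaining equation mentions S1.
Occurs check fails: U occurs in ref(U); the equation U ≐ ref(U) has no finite solution.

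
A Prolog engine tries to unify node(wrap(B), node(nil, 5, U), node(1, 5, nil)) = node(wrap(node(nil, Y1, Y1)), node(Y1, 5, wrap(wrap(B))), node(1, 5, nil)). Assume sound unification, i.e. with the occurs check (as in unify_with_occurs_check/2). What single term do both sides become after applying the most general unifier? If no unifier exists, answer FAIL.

node(wrap(node(nil, nil, nil)), node(nil, 5, wrap(wrap(node(nil, nil, nil)))), node(1, 5, nil))

Decompose node/3: wrap(B) = wrap(node(nil, Y1, Y1)),  node(nil, 5, U) = node(Y1, 5, wrap(wrap(B))),  node(1, 5, nil) = node(1, 5, nil).
Decompose wrap/1: B = node(nil, Y1, Y1).
Bind B := node(nil, Y1, Y1); substituting into the one remaining equation that mentions B gives: node(nil, 5, U) = node(Y1, 5, wrap(wrap(node(nil, Y1, Y1)))).
Decompose node/3: nil = Y1,  5 = 5,  U = wrap(wrap(node(nil, Y1, Y1))).
Bind Y1 := nil; substituting into the one remaining equation that mentions Y1 gives: U = wrap(wrap(node(nil, nil, nil))). Substituting into the earlier binding gives B := node(nil, nil, nil).
Delete trivial equation 5 = 5.
Bind U := wrap(wrap(node(nil, nil, nil))); no other remaining equation mentions U.
Delete trivial equation node(1, 5, nil) = node(1, 5, nil).
Applying the MGU to either side gives node(wrap(node(nil, nil, nil)), node(nil, 5, wrap(wrap(node(nil, nil, nil)))), node(1, 5, nil)).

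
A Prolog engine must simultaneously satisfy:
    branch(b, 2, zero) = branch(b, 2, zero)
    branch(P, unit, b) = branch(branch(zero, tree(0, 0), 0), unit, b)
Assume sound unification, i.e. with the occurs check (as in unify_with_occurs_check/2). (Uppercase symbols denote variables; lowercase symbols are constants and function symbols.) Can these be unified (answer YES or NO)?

YES

Delete trivial equation branch(b, 2, zero) = branch(b, 2, zero).
Decompose branch/3: P = branch(zero, tree(0, 0), 0),  unit = unit,  b = b.
Bind P := branch(zero, tree(0, 0), 0); no other remaining equation mentions P.
Delete trivial equation unit = unit.
Delete trivial equation b = b.
No equations remain and no clash or occurs-check failure arose, so a unifier exists.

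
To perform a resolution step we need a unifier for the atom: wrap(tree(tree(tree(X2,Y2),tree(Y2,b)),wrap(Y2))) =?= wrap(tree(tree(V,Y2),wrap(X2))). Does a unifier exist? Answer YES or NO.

Decompose wrap/1: tree(tree(tree(X2,Y2),tree(Y2,b)),wrap(Y2)) =?= tree(tree(V,Y2),wrap(X2)).
Decompose tree/2: tree(tree(X2,Y2),tree(Y2,b)) =?= tree(V,Y2),  wrap(Y2) =?= wrap(X2).
Decompose tree/2: tree(X2,Y2) =?= V,  tree(Y2,b) =?= Y2.
Bind V := tree(X2,Y2); no other remaining equation mentions V.
Occurs check fails: Y2 occurs in tree(Y2,b); the equation Y2 =?= tree(Y2,b) has no finite solution.

NO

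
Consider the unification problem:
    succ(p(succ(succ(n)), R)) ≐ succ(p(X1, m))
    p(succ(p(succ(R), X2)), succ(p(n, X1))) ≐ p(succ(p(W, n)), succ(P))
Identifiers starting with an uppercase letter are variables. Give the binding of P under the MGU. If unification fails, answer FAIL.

p(n, succ(succ(n)))

Decompose succ/1: p(succ(succ(n)), R) ≐ p(X1, m).
Decompose p/2: succ(succ(n)) ≐ X1,  R ≐ m.
Bind X1 := succ(succ(n)); substituting into the one remaining equation that mentions X1 gives: p(succ(p(succ(R), X2)), succ(p(n, succ(succ(n))))) ≐ p(succ(p(W, n)), succ(P)).
Bind R := m; substituting into the remaining equation gives: p(succ(p(succ(m), X2)), succ(p(n, succ(succ(n))))) ≐ p(succ(p(W, n)), succ(P)).
Decompose p/2: succ(p(succ(m), X2)) ≐ succ(p(W, n)),  succ(p(n, succ(succ(n)))) ≐ succ(P).
Decompose succ/1: p(succ(m), X2) ≐ p(W, n).
Decompose p/2: succ(m) ≐ W,  X2 ≐ n.
Bind W := succ(m); no other remaining equation mentions W.
Bind X2 := n; no other remaining equation mentions X2.
Decompose succ/1: p(n, succ(succ(n))) ≐ P.
Bind P := p(n, succ(succ(n))).
MGU = { X1 := succ(succ(n)), R := m, W := succ(m), X2 := n, P := p(n, succ(succ(n))) }, so P := p(n, succ(succ(n))).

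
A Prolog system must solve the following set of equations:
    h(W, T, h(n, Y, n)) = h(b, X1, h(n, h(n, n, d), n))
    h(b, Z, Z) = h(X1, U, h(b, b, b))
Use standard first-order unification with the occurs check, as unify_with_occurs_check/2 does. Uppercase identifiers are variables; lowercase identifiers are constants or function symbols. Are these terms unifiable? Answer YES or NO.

Decompose h/3: W = b,  T = X1,  h(n, Y, n) = h(n, h(n, n, d), n).
Bind W := b; no other remaining equation mentions W.
Bind T := X1; no other remaining equation mentions T.
Decompose h/3: n = n,  Y = h(n, n, d),  n = n.
Delete trivial equation n = n.
Bind Y := h(n, n, d); no other remaining equation mentions Y.
Delete trivial equation n = n.
Decompose h/3: b = X1,  Z = U,  Z = h(b, b, b).
Bind X1 := b; no other remaining equation mentions X1. Substituting into the earlier binding gives T := b.
Bind Z := U; substituting into the remaining equation gives: U = h(b, b, b).
Bind U := h(b, b, b). Substituting into the earlier binding gives Z := h(b, b, b).
No equations remain and no clash or occurs-check failure arose, so a unifier exists.

YES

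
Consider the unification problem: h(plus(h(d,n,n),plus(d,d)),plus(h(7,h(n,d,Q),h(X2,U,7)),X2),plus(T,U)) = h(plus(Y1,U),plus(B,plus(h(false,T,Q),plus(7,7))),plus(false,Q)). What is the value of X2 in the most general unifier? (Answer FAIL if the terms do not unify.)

Decompose h/3: plus(h(d,n,n),plus(d,d)) = plus(Y1,U),  plus(h(7,h(n,d,Q),h(X2,U,7)),X2) = plus(B,plus(h(false,T,Q),plus(7,7))),  plus(T,U) = plus(false,Q).
Decompose plus/2: h(d,n,n) = Y1,  plus(d,d) = U.
Bind Y1 := h(d,n,n); no other remaining equation mentions Y1.
Bind U := plus(d,d); substituting into the remaining equations gives: plus(h(7,h(n,d,Q),h(X2,plus(d,d),7)),X2) = plus(B,plus(h(false,T,Q),plus(7,7))),  plus(T,plus(d,d)) = plus(false,Q).
Decompose plus/2: h(7,h(n,d,Q),h(X2,plus(d,d),7)) = B,  X2 = plus(h(false,T,Q),plus(7,7)).
Bind B := h(7,h(n,d,Q),h(X2,plus(d,d),7)); no other remaining equation mentions B.
Bind X2 := plus(h(false,T,Q),plus(7,7)); no other remaining equation mentions X2. Substituting into the earlier binding gives B := h(7,h(n,d,Q),h(plus(h(false,T,Q),plus(7,7)),plus(d,d),7)).
Decompose plus/2: T = false,  plus(d,d) = Q.
Bind T := false; no other remaining equation mentions T. Substituting into the earlier bindings gives B := h(7,h(n,d,Q),h(plus(h(false,false,Q),plus(7,7)),plus(d,d),7)), X2 := plus(h(false,false,Q),plus(7,7)).
Bind Q := plus(d,d). Substituting into the earlier bindings gives B := h(7,h(n,d,plus(d,d)),h(plus(h(false,false,plus(d,d)),plus(7,7)),plus(d,d),7)), X2 := plus(h(false,false,plus(d,d)),plus(7,7)).
MGU = { Y1 -> h(d,n,n), U -> plus(d,d), B -> h(7,h(n,d,plus(d,d)),h(plus(h(false,false,plus(d,d)),plus(7,7)),plus(d,d),7)), X2 -> plus(h(false,false,plus(d,d)),plus(7,7)), T -> false, Q -> plus(d,d) }, so X2 -> plus(h(false,false,plus(d,d)),plus(7,7)).

plus(h(false,false,plus(d,d)),plus(7,7))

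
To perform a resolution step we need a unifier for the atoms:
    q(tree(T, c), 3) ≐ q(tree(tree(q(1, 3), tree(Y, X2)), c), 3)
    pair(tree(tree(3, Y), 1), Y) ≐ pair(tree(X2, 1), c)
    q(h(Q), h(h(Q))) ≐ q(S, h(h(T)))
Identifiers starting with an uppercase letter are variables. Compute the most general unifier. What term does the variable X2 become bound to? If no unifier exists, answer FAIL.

tree(3, c)

Decompose q/2: tree(T, c) ≐ tree(tree(q(1, 3), tree(Y, X2)), c),  3 ≐ 3.
Decompose tree/2: T ≐ tree(q(1, 3), tree(Y, X2)),  c ≐ c.
Bind T := tree(q(1, 3), tree(Y, X2)); substituting into the one remaining equation that mentions T gives: q(h(Q), h(h(Q))) ≐ q(S, h(h(tree(q(1, 3), tree(Y, X2))))).
Delete trivial equation c ≐ c.
Delete trivial equation 3 ≐ 3.
Decompose pair/2: tree(tree(3, Y), 1) ≐ tree(X2, 1),  Y ≐ c.
Decompose tree/2: tree(3, Y) ≐ X2,  1 ≐ 1.
Bind X2 := tree(3, Y); substituting into the one remaining equation that mentions X2 gives: q(h(Q), h(h(Q))) ≐ q(S, h(h(tree(q(1, 3), tree(Y, tree(3, Y)))))). Substituting into the earlier binding gives T := tree(q(1, 3), tree(Y, tree(3, Y))).
Delete trivial equation 1 ≐ 1.
Bind Y := c; substituting into the remaining equation gives: q(h(Q), h(h(Q))) ≐ q(S, h(h(tree(q(1, 3), tree(c, tree(3, c)))))). Substituting into the earlier bindings gives T := tree(q(1, 3), tree(c, tree(3, c))), X2 := tree(3, c).
Decompose q/2: h(Q) ≐ S,  h(h(Q)) ≐ h(h(tree(q(1, 3), tree(c, tree(3, c))))).
Bind S := h(Q); no other remaining equation mentions S.
Decompose h/1: h(Q) ≐ h(tree(q(1, 3), tree(c, tree(3, c)))).
Decompose h/1: Q ≐ tree(q(1, 3), tree(c, tree(3, c))).
Bind Q := tree(q(1, 3), tree(c, tree(3, c))). Substituting into the earlier binding gives S := h(tree(q(1, 3), tree(c, tree(3, c)))).
MGU = { T ↦ tree(q(1, 3), tree(c, tree(3, c))), X2 ↦ tree(3, c), Y ↦ c, S ↦ h(tree(q(1, 3), tree(c, tree(3, c)))), Q ↦ tree(q(1, 3), tree(c, tree(3, c))) }, so X2 ↦ tree(3, c).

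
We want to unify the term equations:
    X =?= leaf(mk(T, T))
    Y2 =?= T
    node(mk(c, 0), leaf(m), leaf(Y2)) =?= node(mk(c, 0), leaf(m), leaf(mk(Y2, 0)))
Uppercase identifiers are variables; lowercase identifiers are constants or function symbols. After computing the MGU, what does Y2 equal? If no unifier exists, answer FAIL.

Bind X := leaf(mk(T, T)); no other remaining equation mentions X.
Bind Y2 := T; substituting into the remaining equation gives: node(mk(c, 0), leaf(m), leaf(T)) =?= node(mk(c, 0), leaf(m), leaf(mk(T, 0))).
Decompose node/3: mk(c, 0) =?= mk(c, 0),  leaf(m) =?= leaf(m),  leaf(T) =?= leaf(mk(T, 0)).
Delete trivial equation mk(c, 0) =?= mk(c, 0).
Delete trivial equation leaf(m) =?= leaf(m).
Decompose leaf/1: T =?= mk(T, 0).
Occurs check fails: T occurs in mk(T, 0); the equation T =?= mk(T, 0) has no finite solution.

FAIL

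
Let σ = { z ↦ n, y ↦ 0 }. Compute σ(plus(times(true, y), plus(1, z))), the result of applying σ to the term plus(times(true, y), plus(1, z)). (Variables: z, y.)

plus(times(true, 0), plus(1, n))

Replace each occurrence of z with n.
Replace each occurrence of y with 0.
Result: plus(times(true, 0), plus(1, n)).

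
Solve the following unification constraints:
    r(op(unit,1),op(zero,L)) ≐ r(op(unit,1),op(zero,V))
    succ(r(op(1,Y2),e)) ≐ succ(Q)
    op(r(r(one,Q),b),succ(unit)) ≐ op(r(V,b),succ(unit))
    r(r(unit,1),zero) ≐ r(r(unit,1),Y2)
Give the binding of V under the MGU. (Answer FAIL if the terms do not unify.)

Decompose r/2: op(unit,1) ≐ op(unit,1),  op(zero,L) ≐ op(zero,V).
Delete trivial equation op(unit,1) ≐ op(unit,1).
Decompose op/2: zero ≐ zero,  L ≐ V.
Delete trivial equation zero ≐ zero.
Bind L := V; no other remaining equation mentions L.
Decompose succ/1: r(op(1,Y2),e) ≐ Q.
Bind Q := r(op(1,Y2),e); substituting into the one remaining equation that mentions Q gives: op(r(r(one,r(op(1,Y2),e)),b),succ(unit)) ≐ op(r(V,b),succ(unit)).
Decompose op/2: r(r(one,r(op(1,Y2),e)),b) ≐ r(V,b),  succ(unit) ≐ succ(unit).
Decompose r/2: r(one,r(op(1,Y2),e)) ≐ V,  b ≐ b.
Bind V := r(one,r(op(1,Y2),e)); no other remaining equation mentions V. Substituting into the earlier binding gives L := r(one,r(op(1,Y2),e)).
Delete trivial equation b ≐ b.
Delete trivial equation succ(unit) ≐ succ(unit).
Decompose r/2: r(unit,1) ≐ r(unit,1),  zero ≐ Y2.
Delete trivial equation r(unit,1) ≐ r(unit,1).
Bind Y2 := zero. Substituting into the earlier bindings gives L := r(one,r(op(1,zero),e)), Q := r(op(1,zero),e), V := r(one,r(op(1,zero),e)).
MGU = { L ↦ r(one,r(op(1,zero),e)), Q ↦ r(op(1,zero),e), V ↦ r(one,r(op(1,zero),e)), Y2 ↦ zero }, so V ↦ r(one,r(op(1,zero),e)).

r(one,r(op(1,zero),e))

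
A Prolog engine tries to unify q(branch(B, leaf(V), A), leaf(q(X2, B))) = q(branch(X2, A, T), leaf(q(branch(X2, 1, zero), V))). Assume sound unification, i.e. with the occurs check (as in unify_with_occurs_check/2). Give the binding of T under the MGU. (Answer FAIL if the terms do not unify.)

Decompose q/2: branch(B, leaf(V), A) = branch(X2, A, T),  leaf(q(X2, B)) = leaf(q(branch(X2, 1, zero), V)).
Decompose branch/3: B = X2,  leaf(V) = A,  A = T.
Bind B := X2; substituting into the one remaining equation that mentions B gives: leaf(q(X2, X2)) = leaf(q(branch(X2, 1, zero), V)).
Bind A := leaf(V); substituting into the one remaining equation that mentions A gives: leaf(V) = T.
Bind T := leaf(V); no other remaining equation mentions T.
Decompose leaf/1: q(X2, X2) = q(branch(X2, 1, zero), V).
Decompose q/2: X2 = branch(X2, 1, zero),  X2 = V.
Occurs check fails: X2 occurs in branch(X2, 1, zero); the equation X2 = branch(X2, 1, zero) has no finite solution.

FAIL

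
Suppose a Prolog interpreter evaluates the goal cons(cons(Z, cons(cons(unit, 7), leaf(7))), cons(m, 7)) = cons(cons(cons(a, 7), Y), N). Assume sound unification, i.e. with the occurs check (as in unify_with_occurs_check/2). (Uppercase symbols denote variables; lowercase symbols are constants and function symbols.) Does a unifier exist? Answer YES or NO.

YES

Decompose cons/2: cons(Z, cons(cons(unit, 7), leaf(7))) = cons(cons(a, 7), Y),  cons(m, 7) = N.
Decompose cons/2: Z = cons(a, 7),  cons(cons(unit, 7), leaf(7)) = Y.
Bind Z := cons(a, 7); no other remaining equation mentions Z.
Bind Y := cons(cons(unit, 7), leaf(7)); no other remaining equation mentions Y.
Bind N := cons(m, 7).
No equations remain and no clash or occurs-check failure arose, so a unifier exists.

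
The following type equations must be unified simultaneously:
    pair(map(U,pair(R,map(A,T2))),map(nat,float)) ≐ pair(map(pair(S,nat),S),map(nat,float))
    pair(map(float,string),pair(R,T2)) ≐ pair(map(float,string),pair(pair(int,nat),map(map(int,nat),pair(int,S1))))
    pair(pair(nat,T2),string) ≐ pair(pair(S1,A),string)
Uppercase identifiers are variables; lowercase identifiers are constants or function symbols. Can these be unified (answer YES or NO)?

Decompose pair/2: map(U,pair(R,map(A,T2))) ≐ map(pair(S,nat),S),  map(nat,float) ≐ map(nat,float).
Decompose map/2: U ≐ pair(S,nat),  pair(R,map(A,T2)) ≐ S.
Bind U := pair(S,nat); no other remaining equation mentions U.
Bind S := pair(R,map(A,T2)); no other remaining equation mentions S. Substituting into the earlier binding gives U := pair(pair(R,map(A,T2)),nat).
Delete trivial equation map(nat,float) ≐ map(nat,float).
Decompose pair/2: map(float,string) ≐ map(float,string),  pair(R,T2) ≐ pair(pair(int,nat),map(map(int,nat),pair(int,S1))).
Delete trivial equation map(float,string) ≐ map(float,string).
Decompose pair/2: R ≐ pair(int,nat),  T2 ≐ map(map(int,nat),pair(int,S1)).
Bind R := pair(int,nat); no other remaining equation mentions R. Substituting into the earlier bindings gives U := pair(pair(pair(int,nat),map(A,T2)),nat), S := pair(pair(int,nat),map(A,T2)).
Bind T2 := map(map(int,nat),pair(int,S1)); substituting into the remaining equation gives: pair(pair(nat,map(map(int,nat),pair(int,S1))),string) ≐ pair(pair(S1,A),string). Substituting into the earlier bindings gives U := pair(pair(pair(int,nat),map(A,map(map(int,nat),pair(int,S1)))),nat), S := pair(pair(int,nat),map(A,map(map(int,nat),pair(int,S1)))).
Decompose pair/2: pair(nat,map(map(int,nat),pair(int,S1))) ≐ pair(S1,A),  string ≐ string.
Decompose pair/2: nat ≐ S1,  map(map(int,nat),pair(int,S1)) ≐ A.
Bind S1 := nat; substituting into the one remaining equation that mentions S1 gives: map(map(int,nat),pair(int,nat)) ≐ A. Substituting into the earlier bindings gives U := pair(pair(pair(int,nat),map(A,map(map(int,nat),pair(int,nat)))),nat), S := pair(pair(int,nat),map(A,map(map(int,nat),pair(int,nat)))), T2 := map(map(int,nat),pair(int,nat)).
Bind A := map(map(int,nat),pair(int,nat)); no other remaining equation mentions A. Substituting into the earlier bindings gives U := pair(pair(pair(int,nat),map(map(map(int,nat),pair(int,nat)),map(map(int,nat),pair(int,nat)))),nat), S := pair(pair(int,nat),map(map(map(int,nat),pair(int,nat)),map(map(int,nat),pair(int,nat)))).
Delete trivial equation string ≐ string.
No equations remain and no clash or occurs-check failure arose, so a unifier exists.

YES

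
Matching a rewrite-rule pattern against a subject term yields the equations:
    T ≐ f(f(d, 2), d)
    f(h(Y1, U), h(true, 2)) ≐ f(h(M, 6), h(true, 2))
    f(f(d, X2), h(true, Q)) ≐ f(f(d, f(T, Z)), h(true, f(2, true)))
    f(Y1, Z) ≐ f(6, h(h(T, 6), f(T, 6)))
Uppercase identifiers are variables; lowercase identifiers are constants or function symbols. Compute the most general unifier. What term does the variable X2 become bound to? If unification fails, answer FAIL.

f(f(f(d, 2), d), h(h(f(f(d, 2), d), 6), f(f(f(d, 2), d), 6)))

Bind T := f(f(d, 2), d); substituting into the 2 remaining equations that mention T gives: f(f(d, X2), h(true, Q)) ≐ f(f(d, f(f(f(d, 2), d), Z)), h(true, f(2, true))),  f(Y1, Z) ≐ f(6, h(h(f(f(d, 2), d), 6), f(f(f(d, 2), d), 6))).
Decompose f/2: h(Y1, U) ≐ h(M, 6),  h(true, 2) ≐ h(true, 2).
Decompose h/2: Y1 ≐ M,  U ≐ 6.
Bind Y1 := M; substituting into the one remaining equation that mentions Y1 gives: f(M, Z) ≐ f(6, h(h(f(f(d, 2), d), 6), f(f(f(d, 2), d), 6))).
Bind U := 6; no other remaining equation mentions U.
Delete trivial equation h(true, 2) ≐ h(true, 2).
Decompose f/2: f(d, X2) ≐ f(d, f(f(f(d, 2), d), Z)),  h(true, Q) ≐ h(true, f(2, true)).
Decompose f/2: d ≐ d,  X2 ≐ f(f(f(d, 2), d), Z).
Delete trivial equation d ≐ d.
Bind X2 := f(f(f(d, 2), d), Z); no other remaining equation mentions X2.
Decompose h/2: true ≐ true,  Q ≐ f(2, true).
Delete trivial equation true ≐ true.
Bind Q := f(2, true); no other remaining equation mentions Q.
Decompose f/2: M ≐ 6,  Z ≐ h(h(f(f(d, 2), d), 6), f(f(f(d, 2), d), 6)).
Bind M := 6; no other remaining equation mentions M. Substituting into the earlier binding gives Y1 := 6.
Bind Z := h(h(f(f(d, 2), d), 6), f(f(f(d, 2), d), 6)). Substituting into the earlier binding gives X2 := f(f(f(d, 2), d), h(h(f(f(d, 2), d), 6), f(f(f(d, 2), d), 6))).
MGU = { T -> f(f(d, 2), d), Y1 -> 6, U -> 6, X2 -> f(f(f(d, 2), d), h(h(f(f(d, 2), d), 6), f(f(f(d, 2), d), 6))), Q -> f(2, true), M -> 6, Z -> h(h(f(f(d, 2), d), 6), f(f(f(d, 2), d), 6)) }, so X2 -> f(f(f(d, 2), d), h(h(f(f(d, 2), d), 6), f(f(f(d, 2), d), 6))).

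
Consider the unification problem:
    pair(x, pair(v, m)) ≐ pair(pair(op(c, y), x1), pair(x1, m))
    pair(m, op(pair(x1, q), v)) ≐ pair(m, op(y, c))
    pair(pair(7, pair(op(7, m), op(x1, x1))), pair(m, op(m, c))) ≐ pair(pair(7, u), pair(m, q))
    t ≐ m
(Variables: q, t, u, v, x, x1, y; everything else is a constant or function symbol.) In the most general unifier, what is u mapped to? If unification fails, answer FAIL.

pair(op(7, m), op(c, c))

Decompose pair/2: x ≐ pair(op(c, y), x1),  pair(v, m) ≐ pair(x1, m).
Bind x := pair(op(c, y), x1); no other remaining equation mentions x.
Decompose pair/2: v ≐ x1,  m ≐ m.
Bind v := x1; substituting into the one remaining equation that mentions v gives: pair(m, op(pair(x1, q), x1)) ≐ pair(m, op(y, c)).
Delete trivial equation m ≐ m.
Decompose pair/2: m ≐ m,  op(pair(x1, q), x1) ≐ op(y, c).
Delete trivial equation m ≐ m.
Decompose op/2: pair(x1, q) ≐ y,  x1 ≐ c.
Bind y := pair(x1, q); no other remaining equation mentions y. Substituting into the earlier binding gives x := pair(op(c, pair(x1, q)), x1).
Bind x1 := c; substituting into the one remaining equation that mentions x1 gives: pair(pair(7, pair(op(7, m), op(c, c))), pair(m, op(m, c))) ≐ pair(pair(7, u), pair(m, q)). Substituting into the earlier bindings gives x := pair(op(c, pair(c, q)), c), v := c, y := pair(c, q).
Decompose pair/2: pair(7, pair(op(7, m), op(c, c))) ≐ pair(7, u),  pair(m, op(m, c)) ≐ pair(m, q).
Decompose pair/2: 7 ≐ 7,  pair(op(7, m), op(c, c)) ≐ u.
Delete trivial equation 7 ≐ 7.
Bind u := pair(op(7, m), op(c, c)); no other remaining equation mentions u.
Decompose pair/2: m ≐ m,  op(m, c) ≐ q.
Delete trivial equation m ≐ m.
Bind q := op(m, c); no other remaining equation mentions q. Substituting into the earlier bindings gives x := pair(op(c, pair(c, op(m, c))), c), y := pair(c, op(m, c)).
Bind t := m.
MGU = { x ↦ pair(op(c, pair(c, op(m, c))), c), v ↦ c, y ↦ pair(c, op(m, c)), x1 ↦ c, u ↦ pair(op(7, m), op(c, c)), q ↦ op(m, c), t ↦ m }, so u ↦ pair(op(7, m), op(c, c)).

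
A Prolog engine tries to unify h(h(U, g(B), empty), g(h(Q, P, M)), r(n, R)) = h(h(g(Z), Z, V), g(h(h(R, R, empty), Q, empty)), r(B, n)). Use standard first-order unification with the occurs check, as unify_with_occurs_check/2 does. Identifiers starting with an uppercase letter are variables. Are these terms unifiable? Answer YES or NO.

YES

Decompose h/3: h(U, g(B), empty) = h(g(Z), Z, V),  g(h(Q, P, M)) = g(h(h(R, R, empty), Q, empty)),  r(n, R) = r(B, n).
Decompose h/3: U = g(Z),  g(B) = Z,  empty = V.
Bind U := g(Z); no other remaining equation mentions U.
Bind Z := g(B); no other remaining equation mentions Z. Substituting into the earlier binding gives U := g(g(B)).
Bind V := empty; no other remaining equation mentions V.
Decompose g/1: h(Q, P, M) = h(h(R, R, empty), Q, empty).
Decompose h/3: Q = h(R, R, empty),  P = Q,  M = empty.
Bind Q := h(R, R, empty); substituting into the one remaining equation that mentions Q gives: P = h(R, R, empty).
Bind P := h(R, R, empty); no other remaining equation mentions P.
Bind M := empty; no other remaining equation mentions M.
Decompose r/2: n = B,  R = n.
Bind B := n; no other remaining equation mentions B. Substituting into the earlier bindings gives U := g(g(n)), Z := g(n).
Bind R := n. Substituting into the earlier bindings gives Q := h(n, n, empty), P := h(n, n, empty).
No equations remain and no clash or occurs-check failure arose, so a unifier exists.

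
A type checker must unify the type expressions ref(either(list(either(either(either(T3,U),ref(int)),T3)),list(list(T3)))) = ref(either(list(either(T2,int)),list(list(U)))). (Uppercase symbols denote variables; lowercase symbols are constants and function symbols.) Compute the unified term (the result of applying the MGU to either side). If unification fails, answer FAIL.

ref(either(list(either(either(either(int,int),ref(int)),int)),list(list(int))))

Decompose ref/1: either(list(either(either(either(T3,U),ref(int)),T3)),list(list(T3))) = either(list(either(T2,int)),list(list(U))).
Decompose either/2: list(either(either(either(T3,U),ref(int)),T3)) = list(either(T2,int)),  list(list(T3)) = list(list(U)).
Decompose list/1: either(either(either(T3,U),ref(int)),T3) = either(T2,int).
Decompose either/2: either(either(T3,U),ref(int)) = T2,  T3 = int.
Bind T2 := either(either(T3,U),ref(int)); no other remaining equation mentions T2.
Bind T3 := int; substituting into the remaining equation gives: list(list(int)) = list(list(U)). Substituting into the earlier binding gives T2 := either(either(int,U),ref(int)).
Decompose list/1: list(int) = list(U).
Decompose list/1: int = U.
Bind U := int. Substituting into the earlier binding gives T2 := either(either(int,int),ref(int)).
Applying the MGU to either side gives ref(either(list(either(either(either(int,int),ref(int)),int)),list(list(int)))).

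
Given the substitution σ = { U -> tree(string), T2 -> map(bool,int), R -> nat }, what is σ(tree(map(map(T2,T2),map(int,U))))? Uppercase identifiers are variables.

Replace each occurrence of U with tree(string).
Replace each occurrence of T2 with map(bool,int).
Result: tree(map(map(map(bool,int),map(bool,int)),map(int,tree(string)))).

tree(map(map(map(bool,int),map(bool,int)),map(int,tree(string))))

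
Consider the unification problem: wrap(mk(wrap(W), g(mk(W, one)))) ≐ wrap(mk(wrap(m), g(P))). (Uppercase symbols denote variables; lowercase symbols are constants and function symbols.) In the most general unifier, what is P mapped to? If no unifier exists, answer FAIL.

Decompose wrap/1: mk(wrap(W), g(mk(W, one))) ≐ mk(wrap(m), g(P)).
Decompose mk/2: wrap(W) ≐ wrap(m),  g(mk(W, one)) ≐ g(P).
Decompose wrap/1: W ≐ m.
Bind W := m; substituting into the remaining equation gives: g(mk(m, one)) ≐ g(P).
Decompose g/1: mk(m, one) ≐ P.
Bind P := mk(m, one).
MGU = { W ↦ m, P ↦ mk(m, one) }, so P ↦ mk(m, one).

mk(m, one)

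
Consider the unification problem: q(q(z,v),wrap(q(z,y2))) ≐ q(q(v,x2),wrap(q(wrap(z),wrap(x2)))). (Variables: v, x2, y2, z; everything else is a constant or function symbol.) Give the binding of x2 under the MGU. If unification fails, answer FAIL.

Decompose q/2: q(z,v) ≐ q(v,x2),  wrap(q(z,y2)) ≐ wrap(q(wrap(z),wrap(x2))).
Decompose q/2: z ≐ v,  v ≐ x2.
Bind z := v; substituting into the one remaining equation that mentions z gives: wrap(q(v,y2)) ≐ wrap(q(wrap(v),wrap(x2))).
Bind v := x2; substituting into the remaining equation gives: wrap(q(x2,y2)) ≐ wrap(q(wrap(x2),wrap(x2))). Substituting into the earlier binding gives z := x2.
Decompose wrap/1: q(x2,y2) ≐ q(wrap(x2),wrap(x2)).
Decompose q/2: x2 ≐ wrap(x2),  y2 ≐ wrap(x2).
Occurs check fails: x2 occurs in wrap(x2); the equation x2 ≐ wrap(x2) has no finite solution.

FAIL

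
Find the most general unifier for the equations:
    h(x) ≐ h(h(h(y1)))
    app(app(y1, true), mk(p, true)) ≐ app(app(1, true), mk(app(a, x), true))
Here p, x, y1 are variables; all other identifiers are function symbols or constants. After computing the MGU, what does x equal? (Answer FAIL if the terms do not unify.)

Decompose h/1: x ≐ h(h(y1)).
Bind x := h(h(y1)); substituting into the remaining equation gives: app(app(y1, true), mk(p, true)) ≐ app(app(1, true), mk(app(a, h(h(y1))), true)).
Decompose app/2: app(y1, true) ≐ app(1, true),  mk(p, true) ≐ mk(app(a, h(h(y1))), true).
Decompose app/2: y1 ≐ 1,  true ≐ true.
Bind y1 := 1; substituting into the one remaining equation that mentions y1 gives: mk(p, true) ≐ mk(app(a, h(h(1))), true). Substituting into the earlier binding gives x := h(h(1)).
Delete trivial equation true ≐ true.
Decompose mk/2: p ≐ app(a, h(h(1))),  true ≐ true.
Bind p := app(a, h(h(1))); no other remaining equation mentions p.
Delete trivial equation true ≐ true.
MGU = { x ↦ h(h(1)), y1 ↦ 1, p ↦ app(a, h(h(1))) }, so x ↦ h(h(1)).

h(h(1))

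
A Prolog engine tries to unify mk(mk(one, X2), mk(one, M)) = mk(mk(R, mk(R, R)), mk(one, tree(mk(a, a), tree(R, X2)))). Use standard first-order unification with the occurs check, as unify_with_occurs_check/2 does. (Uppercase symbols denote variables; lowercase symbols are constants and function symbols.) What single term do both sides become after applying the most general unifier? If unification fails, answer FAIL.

Decompose mk/2: mk(one, X2) = mk(R, mk(R, R)),  mk(one, M) = mk(one, tree(mk(a, a), tree(R, X2))).
Decompose mk/2: one = R,  X2 = mk(R, R).
Bind R := one; substituting into the remaining equations gives: X2 = mk(one, one),  mk(one, M) = mk(one, tree(mk(a, a), tree(one, X2))).
Bind X2 := mk(one, one); substituting into the remaining equation gives: mk(one, M) = mk(one, tree(mk(a, a), tree(one, mk(one, one)))).
Decompose mk/2: one = one,  M = tree(mk(a, a), tree(one, mk(one, one))).
Delete trivial equation one = one.
Bind M := tree(mk(a, a), tree(one, mk(one, one))).
Applying the MGU to either side gives mk(mk(one, mk(one, one)), mk(one, tree(mk(a, a), tree(one, mk(one, one))))).

mk(mk(one, mk(one, one)), mk(one, tree(mk(a, a), tree(one, mk(one, one)))))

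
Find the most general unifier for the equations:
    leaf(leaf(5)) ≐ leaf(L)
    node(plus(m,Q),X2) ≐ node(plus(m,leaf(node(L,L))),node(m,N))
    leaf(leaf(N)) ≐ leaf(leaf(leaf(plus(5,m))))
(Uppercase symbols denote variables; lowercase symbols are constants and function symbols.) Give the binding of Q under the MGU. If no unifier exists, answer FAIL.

Decompose leaf/1: leaf(5) ≐ L.
Bind L := leaf(5); substituting into the one remaining equation that mentions L gives: node(plus(m,Q),X2) ≐ node(plus(m,leaf(node(leaf(5),leaf(5)))),node(m,N)).
Decompose node/2: plus(m,Q) ≐ plus(m,leaf(node(leaf(5),leaf(5)))),  X2 ≐ node(m,N).
Decompose plus/2: m ≐ m,  Q ≐ leaf(node(leaf(5),leaf(5))).
Delete trivial equation m ≐ m.
Bind Q := leaf(node(leaf(5),leaf(5))); no other remaining equation mentions Q.
Bind X2 := node(m,N); no other remaining equation mentions X2.
Decompose leaf/1: leaf(N) ≐ leaf(leaf(plus(5,m))).
Decompose leaf/1: N ≐ leaf(plus(5,m)).
Bind N := leaf(plus(5,m)). Substituting into the earlier binding gives X2 := node(m,leaf(plus(5,m))).
MGU = { L := leaf(5), Q := leaf(node(leaf(5),leaf(5))), X2 := node(m,leaf(plus(5,m))), N := leaf(plus(5,m)) }, so Q := leaf(node(leaf(5),leaf(5))).

leaf(node(leaf(5),leaf(5)))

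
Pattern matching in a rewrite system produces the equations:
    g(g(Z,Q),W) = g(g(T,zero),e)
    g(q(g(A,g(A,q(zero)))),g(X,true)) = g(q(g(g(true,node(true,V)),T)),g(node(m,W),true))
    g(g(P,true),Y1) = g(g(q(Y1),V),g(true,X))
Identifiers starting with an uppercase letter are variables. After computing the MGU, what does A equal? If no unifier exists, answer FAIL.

Decompose g/2: g(Z,Q) = g(T,zero),  W = e.
Decompose g/2: Z = T,  Q = zero.
Bind Z := T; no other remaining equation mentions Z.
Bind Q := zero; no other remaining equation mentions Q.
Bind W := e; substituting into the one remaining equation that mentions W gives: g(q(g(A,g(A,q(zero)))),g(X,true)) = g(q(g(g(true,node(true,V)),T)),g(node(m,e),true)).
Decompose g/2: q(g(A,g(A,q(zero)))) = q(g(g(true,node(true,V)),T)),  g(X,true) = g(node(m,e),true).
Decompose q/1: g(A,g(A,q(zero))) = g(g(true,node(true,V)),T).
Decompose g/2: A = g(true,node(true,V)),  g(A,q(zero)) = T.
Bind A := g(true,node(true,V)); substituting into the one remaining equation that mentions A gives: g(g(true,node(true,V)),q(zero)) = T.
Bind T := g(g(true,node(true,V)),q(zero)); no other remaining equation mentions T. Substituting into the earlier binding gives Z := g(g(true,node(true,V)),q(zero)).
Decompose g/2: X = node(m,e),  true = true.
Bind X := node(m,e); substituting into the one remaining equation that mentions X gives: g(g(P,true),Y1) = g(g(q(Y1),V),g(true,node(m,e))).
Delete trivial equation true = true.
Decompose g/2: g(P,true) = g(q(Y1),V),  Y1 = g(true,node(m,e)).
Decompose g/2: P = q(Y1),  true = V.
Bind P := q(Y1); no other remaining equation mentions P.
Bind V := true; no other remaining equation mentions V. Substituting into the earlier bindings gives Z := g(g(true,node(true,true)),q(zero)), A := g(true,node(true,true)), T := g(g(true,node(true,true)),q(zero)).
Bind Y1 := g(true,node(m,e)). Substituting into the earlier binding gives P := q(g(true,node(m,e))).
MGU = { Z ↦ g(g(true,node(true,true)),q(zero)), Q ↦ zero, W ↦ e, A ↦ g(true,node(true,true)), T ↦ g(g(true,node(true,true)),q(zero)), X ↦ node(m,e), P ↦ q(g(true,node(m,e))), V ↦ true, Y1 ↦ g(true,node(m,e)) }, so A ↦ g(true,node(true,true)).

g(true,node(true,true))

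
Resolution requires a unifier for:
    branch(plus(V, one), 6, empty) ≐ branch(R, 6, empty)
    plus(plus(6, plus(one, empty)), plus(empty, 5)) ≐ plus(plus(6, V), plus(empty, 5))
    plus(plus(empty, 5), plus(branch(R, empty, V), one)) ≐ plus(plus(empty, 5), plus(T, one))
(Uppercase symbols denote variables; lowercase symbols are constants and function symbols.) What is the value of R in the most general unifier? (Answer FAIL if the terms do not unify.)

Decompose branch/3: plus(V, one) ≐ R,  6 ≐ 6,  empty ≐ empty.
Bind R := plus(V, one); substituting into the one remaining equation that mentions R gives: plus(plus(empty, 5), plus(branch(plus(V, one), empty, V), one)) ≐ plus(plus(empty, 5), plus(T, one)).
Delete trivial equation 6 ≐ 6.
Delete trivial equation empty ≐ empty.
Decompose plus/2: plus(6, plus(one, empty)) ≐ plus(6, V),  plus(empty, 5) ≐ plus(empty, 5).
Decompose plus/2: 6 ≐ 6,  plus(one, empty) ≐ V.
Delete trivial equation 6 ≐ 6.
Bind V := plus(one, empty); substituting into the one remaining equation that mentions V gives: plus(plus(empty, 5), plus(branch(plus(plus(one, empty), one), empty, plus(one, empty)), one)) ≐ plus(plus(empty, 5), plus(T, one)). Substituting into the earlier binding gives R := plus(plus(one, empty), one).
Delete trivial equation plus(empty, 5) ≐ plus(empty, 5).
Decompose plus/2: plus(empty, 5) ≐ plus(empty, 5),  plus(branch(plus(plus(one, empty), one), empty, plus(one, empty)), one) ≐ plus(T, one).
Delete trivial equation plus(empty, 5) ≐ plus(empty, 5).
Decompose plus/2: branch(plus(plus(one, empty), one), empty, plus(one, empty)) ≐ T,  one ≐ one.
Bind T := branch(plus(plus(one, empty), one), empty, plus(one, empty)); no other remaining equation mentions T.
Delete trivial equation one ≐ one.
MGU = { R ↦ plus(plus(one, empty), one), V ↦ plus(one, empty), T ↦ branch(plus(plus(one, empty), one), empty, plus(one, empty)) }, so R ↦ plus(plus(one, empty), one).

plus(plus(one, empty), one)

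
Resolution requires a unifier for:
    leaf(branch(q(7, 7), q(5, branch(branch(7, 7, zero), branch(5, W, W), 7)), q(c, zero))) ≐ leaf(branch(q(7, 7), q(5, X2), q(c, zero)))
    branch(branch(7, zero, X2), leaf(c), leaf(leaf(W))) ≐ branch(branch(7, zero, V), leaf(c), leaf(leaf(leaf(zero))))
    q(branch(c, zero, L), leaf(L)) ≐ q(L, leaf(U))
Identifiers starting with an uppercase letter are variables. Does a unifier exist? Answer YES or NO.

Decompose leaf/1: branch(q(7, 7), q(5, branch(branch(7, 7, zero), branch(5, W, W), 7)), q(c, zero)) ≐ branch(q(7, 7), q(5, X2), q(c, zero)).
Decompose branch/3: q(7, 7) ≐ q(7, 7),  q(5, branch(branch(7, 7, zero), branch(5, W, W), 7)) ≐ q(5, X2),  q(c, zero) ≐ q(c, zero).
Delete trivial equation q(7, 7) ≐ q(7, 7).
Decompose q/2: 5 ≐ 5,  branch(branch(7, 7, zero), branch(5, W, W), 7) ≐ X2.
Delete trivial equation 5 ≐ 5.
Bind X2 := branch(branch(7, 7, zero), branch(5, W, W), 7); substituting into the one remaining equation that mentions X2 gives: branch(branch(7, zero, branch(branch(7, 7, zero), branch(5, W, W), 7)), leaf(c), leaf(leaf(W))) ≐ branch(branch(7, zero, V), leaf(c), leaf(leaf(leaf(zero)))).
Delete trivial equation q(c, zero) ≐ q(c, zero).
Decompose branch/3: branch(7, zero, branch(branch(7, 7, zero), branch(5, W, W), 7)) ≐ branch(7, zero, V),  leaf(c) ≐ leaf(c),  leaf(leaf(W)) ≐ leaf(leaf(leaf(zero))).
Decompose branch/3: 7 ≐ 7,  zero ≐ zero,  branch(branch(7, 7, zero), branch(5, W, W), 7) ≐ V.
Delete trivial equation 7 ≐ 7.
Delete trivial equation zero ≐ zero.
Bind V := branch(branch(7, 7, zero), branch(5, W, W), 7); no other remaining equation mentions V.
Delete trivial equation leaf(c) ≐ leaf(c).
Decompose leaf/1: leaf(W) ≐ leaf(leaf(zero)).
Decompose leaf/1: W ≐ leaf(zero).
Bind W := leaf(zero); no other remaining equation mentions W. Substituting into the earlier bindings gives X2 := branch(branch(7, 7, zero), branch(5, leaf(zero), leaf(zero)), 7), V := branch(branch(7, 7, zero), branch(5, leaf(zero), leaf(zero)), 7).
Decompose q/2: branch(c, zero, L) ≐ L,  leaf(L) ≐ leaf(U).
Occurs check fails: L occurs in branch(c, zero, L); the equation L ≐ branch(c, zero, L) has no finite solution.

NO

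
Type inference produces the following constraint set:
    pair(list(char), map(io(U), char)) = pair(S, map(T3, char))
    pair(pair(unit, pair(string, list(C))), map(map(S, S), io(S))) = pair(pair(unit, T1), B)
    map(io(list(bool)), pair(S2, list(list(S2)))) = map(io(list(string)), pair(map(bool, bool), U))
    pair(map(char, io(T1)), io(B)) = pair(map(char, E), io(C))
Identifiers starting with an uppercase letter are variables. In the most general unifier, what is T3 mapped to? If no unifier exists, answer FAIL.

Decompose pair/2: list(char) = S,  map(io(U), char) = map(T3, char).
Bind S := list(char); substituting into the one remaining equation that mentions S gives: pair(pair(unit, pair(string, list(C))), map(map(list(char), list(char)), io(list(char)))) = pair(pair(unit, T1), B).
Decompose map/2: io(U) = T3,  char = char.
Bind T3 := io(U); no other remaining equation mentions T3.
Delete trivial equation char = char.
Decompose pair/2: pair(unit, pair(string, list(C))) = pair(unit, T1),  map(map(list(char), list(char)), io(list(char))) = B.
Decompose pair/2: unit = unit,  pair(string, list(C)) = T1.
Delete trivial equation unit = unit.
Bind T1 := pair(string, list(C)); substituting into the one remaining equation that mentions T1 gives: pair(map(char, io(pair(string, list(C)))), io(B)) = pair(map(char, E), io(C)).
Bind B := map(map(list(char), list(char)), io(list(char))); substituting into the one remaining equation that mentions B gives: pair(map(char, io(pair(string, list(C)))), io(map(map(list(char), list(char)), io(list(char))))) = pair(map(char, E), io(C)).
Decompose map/2: io(list(bool)) = io(list(string)),  pair(S2, list(list(S2))) = pair(map(bool, bool), U).
Decompose io/1: list(bool) = list(string).
Decompose list/1: bool = string.
Clash: constants bool and string differ; no unifier exists.

FAIL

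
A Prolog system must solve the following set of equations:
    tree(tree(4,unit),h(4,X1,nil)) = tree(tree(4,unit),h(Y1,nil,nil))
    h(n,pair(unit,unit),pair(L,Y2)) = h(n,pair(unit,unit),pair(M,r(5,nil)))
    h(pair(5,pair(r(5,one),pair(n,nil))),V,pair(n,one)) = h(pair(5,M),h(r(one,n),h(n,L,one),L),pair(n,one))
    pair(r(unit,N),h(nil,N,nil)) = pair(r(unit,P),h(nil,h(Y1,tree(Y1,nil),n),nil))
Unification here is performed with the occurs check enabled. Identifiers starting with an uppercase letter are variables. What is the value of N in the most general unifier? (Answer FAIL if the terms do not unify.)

h(4,tree(4,nil),n)

Decompose tree/2: tree(4,unit) = tree(4,unit),  h(4,X1,nil) = h(Y1,nil,nil).
Delete trivial equation tree(4,unit) = tree(4,unit).
Decompose h/3: 4 = Y1,  X1 = nil,  nil = nil.
Bind Y1 := 4; substituting into the one remaining equation that mentions Y1 gives: pair(r(unit,N),h(nil,N,nil)) = pair(r(unit,P),h(nil,h(4,tree(4,nil),n),nil)).
Bind X1 := nil; no other remaining equation mentions X1.
Delete trivial equation nil = nil.
Decompose h/3: n = n,  pair(unit,unit) = pair(unit,unit),  pair(L,Y2) = pair(M,r(5,nil)).
Delete trivial equation n = n.
Delete trivial equation pair(unit,unit) = pair(unit,unit).
Decompose pair/2: L = M,  Y2 = r(5,nil).
Bind L := M; substituting into the one remaining equation that mentions L gives: h(pair(5,pair(r(5,one),pair(n,nil))),V,pair(n,one)) = h(pair(5,M),h(r(one,n),h(n,M,one),M),pair(n,one)).
Bind Y2 := r(5,nil); no other remaining equation mentions Y2.
Decompose h/3: pair(5,pair(r(5,one),pair(n,nil))) = pair(5,M),  V = h(r(one,n),h(n,M,one),M),  pair(n,one) = pair(n,one).
Decompose pair/2: 5 = 5,  pair(r(5,one),pair(n,nil)) = M.
Delete trivial equation 5 = 5.
Bind M := pair(r(5,one),pair(n,nil)); substituting into the one remaining equation that mentions M gives: V = h(r(one,n),h(n,pair(r(5,one),pair(n,nil)),one),pair(r(5,one),pair(n,nil))). Substituting into the earlier binding gives L := pair(r(5,one),pair(n,nil)).
Bind V := h(r(one,n),h(n,pair(r(5,one),pair(n,nil)),one),pair(r(5,one),pair(n,nil))); no other remaining equation mentions V.
Delete trivial equation pair(n,one) = pair(n,one).
Decompose pair/2: r(unit,N) = r(unit,P),  h(nil,N,nil) = h(nil,h(4,tree(4,nil),n),nil).
Decompose r/2: unit = unit,  N = P.
Delete trivial equation unit = unit.
Bind N := P; substituting into the remaining equation gives: h(nil,P,nil) = h(nil,h(4,tree(4,nil),n),nil).
Decompose h/3: nil = nil,  P = h(4,tree(4,nil),n),  nil = nil.
Delete trivial equation nil = nil.
Bind P := h(4,tree(4,nil),n); no other remaining equation mentions P. Substituting into the earlier binding gives N := h(4,tree(4,nil),n).
Delete trivial equation nil = nil.
MGU = { Y1 = 4, X1 = nil, L = pair(r(5,one),pair(n,nil)), Y2 = r(5,nil), M = pair(r(5,one),pair(n,nil)), V = h(r(one,n),h(n,pair(r(5,one),pair(n,nil)),one),pair(r(5,one),pair(n,nil))), N = h(4,tree(4,nil),n), P = h(4,tree(4,nil),n) }, so N = h(4,tree(4,nil),n).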